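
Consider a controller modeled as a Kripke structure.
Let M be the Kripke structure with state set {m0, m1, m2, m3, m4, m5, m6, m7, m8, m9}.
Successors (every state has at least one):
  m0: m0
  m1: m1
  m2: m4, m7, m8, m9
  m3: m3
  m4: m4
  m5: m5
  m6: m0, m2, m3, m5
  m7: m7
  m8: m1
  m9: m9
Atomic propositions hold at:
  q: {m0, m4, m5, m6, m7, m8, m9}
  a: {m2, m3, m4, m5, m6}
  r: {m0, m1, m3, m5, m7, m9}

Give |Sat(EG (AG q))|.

5

AG q: greatest fixpoint, start Z0 = {m0, m4, m5, m6, m7, m8, m9}, keep only states in Sat with every successor in Z. Z1 = {m0, m4, m5, m7, m9}; fixed.
Sat(AG q) = {m0, m4, m5, m7, m9}
EG (AG q): greatest fixpoint, start Z0 = {m0, m4, m5, m7, m9}, keep only states in Sat with some successor in Z. Already a fixed point.
Sat(EG (AG q)) = {m0, m4, m5, m7, m9}
|Sat(EG (AG q))| = |{m0, m4, m5, m7, m9}| = 5.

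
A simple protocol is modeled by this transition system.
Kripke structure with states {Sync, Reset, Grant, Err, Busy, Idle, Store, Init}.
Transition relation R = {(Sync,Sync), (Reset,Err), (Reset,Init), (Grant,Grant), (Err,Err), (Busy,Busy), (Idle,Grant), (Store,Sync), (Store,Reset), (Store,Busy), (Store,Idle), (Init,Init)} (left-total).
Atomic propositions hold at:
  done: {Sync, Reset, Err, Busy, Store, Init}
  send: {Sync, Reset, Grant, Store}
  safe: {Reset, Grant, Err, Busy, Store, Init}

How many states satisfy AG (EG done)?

EG done: greatest fixpoint, start Z0 = {Sync, Reset, Err, Busy, Store, Init}, keep only states in Sat with some successor in Z. Already a fixed point.
Sat(EG done) = {Sync, Reset, Err, Busy, Store, Init}
AG (EG done): greatest fixpoint, start Z0 = {Sync, Reset, Err, Busy, Store, Init}, keep only states in Sat with every successor in Z. Z1 = {Sync, Reset, Err, Busy, Init}; fixed.
Sat(AG (EG done)) = {Sync, Reset, Err, Busy, Init}
|Sat(AG (EG done))| = |{Sync, Reset, Err, Busy, Init}| = 5.

5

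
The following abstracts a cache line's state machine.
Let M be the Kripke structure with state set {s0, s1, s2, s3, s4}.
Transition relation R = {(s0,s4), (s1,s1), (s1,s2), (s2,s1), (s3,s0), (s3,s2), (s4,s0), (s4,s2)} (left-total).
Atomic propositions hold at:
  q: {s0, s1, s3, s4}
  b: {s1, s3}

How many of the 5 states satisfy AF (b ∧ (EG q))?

EG q: greatest fixpoint, start Z0 = {s0, s1, s3, s4}, keep only states in Sat with some successor in Z. Already a fixed point.
Sat(EG q) = {s0, s1, s3, s4}
Sat(b ∧ (EG q)) = {s1, s3}
AF (b ∧ (EG q)): least fixpoint, start Z0 = {s1, s3}, add states with every successor in Z. Z1 = {s1, s2, s3}; fixed.
Sat(AF (b ∧ (EG q))) = {s1, s2, s3}
|Sat(AF (b ∧ (EG q)))| = |{s1, s2, s3}| = 3.

3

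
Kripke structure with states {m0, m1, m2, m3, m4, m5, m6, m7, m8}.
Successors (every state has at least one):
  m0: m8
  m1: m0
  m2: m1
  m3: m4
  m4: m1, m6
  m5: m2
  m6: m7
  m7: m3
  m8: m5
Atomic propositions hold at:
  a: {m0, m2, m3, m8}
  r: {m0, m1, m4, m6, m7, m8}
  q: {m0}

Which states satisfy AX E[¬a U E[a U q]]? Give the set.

{m1, m2, m3}

Sat(¬a) = {m1, m4, m5, m6, m7}
E[a U q]: least fixpoint, start Z0 = Sat(q) = {m0}, add states in Sat(a) with some successor in Z. Already a fixed point.
Sat(E[a U q]) = {m0}
E[¬a U E[a U q]]: least fixpoint, start Z0 = Sat(E[a U q]) = {m0}, add states in Sat(¬a) with some successor in Z. Z1 = {m0, m1}; Z2 = {m0, m1, m4}; fixed.
Sat(E[¬a U E[a U q]]) = {m0, m1, m4}
Sat(AX E[¬a U E[a U q]]) = {s : every successor in {m0, m1, m4}} = {m1, m2, m3}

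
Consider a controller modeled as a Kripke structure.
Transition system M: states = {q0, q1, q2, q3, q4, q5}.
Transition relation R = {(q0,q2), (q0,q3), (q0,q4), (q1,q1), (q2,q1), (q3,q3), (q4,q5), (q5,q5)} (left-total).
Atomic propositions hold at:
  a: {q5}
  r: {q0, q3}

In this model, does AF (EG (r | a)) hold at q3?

Yes

Sat(r | a) = {q0, q3, q5}
EG (r | a): greatest fixpoint, start Z0 = {q0, q3, q5}, keep only states in Sat with some successor in Z. Already a fixed point.
Sat(EG (r | a)) = {q0, q3, q5}
AF (EG (r | a)): least fixpoint, start Z0 = {q0, q3, q5}, add states with every successor in Z. Z1 = {q0, q3, q4, q5}; fixed.
Sat(AF (EG (r | a))) = {q0, q3, q4, q5}
q3 ∈ Sat(AF (EG (r | a))) = {q0, q3, q4, q5}, so the formula holds at q3.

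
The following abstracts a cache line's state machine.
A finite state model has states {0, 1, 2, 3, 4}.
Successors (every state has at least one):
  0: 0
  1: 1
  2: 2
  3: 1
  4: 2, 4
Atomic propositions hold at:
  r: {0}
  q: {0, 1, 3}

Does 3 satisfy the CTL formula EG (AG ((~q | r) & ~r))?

No

Sat(~q) = {2, 4}
Sat(~q | r) = {0, 2, 4}
Sat(~r) = {1, 2, 3, 4}
Sat((~q | r) & ~r) = {2, 4}
AG ((~q | r) & ~r): greatest fixpoint, start Z0 = {2, 4}, keep only states in Sat with every successor in Z. Already a fixed point.
Sat(AG ((~q | r) & ~r)) = {2, 4}
EG (AG ((~q | r) & ~r)): greatest fixpoint, start Z0 = {2, 4}, keep only states in Sat with some successor in Z. Already a fixed point.
Sat(EG (AG ((~q | r) & ~r))) = {2, 4}
3 ∉ Sat(EG (AG ((~q | r) & ~r))) = {2, 4}, so the formula does not hold at 3.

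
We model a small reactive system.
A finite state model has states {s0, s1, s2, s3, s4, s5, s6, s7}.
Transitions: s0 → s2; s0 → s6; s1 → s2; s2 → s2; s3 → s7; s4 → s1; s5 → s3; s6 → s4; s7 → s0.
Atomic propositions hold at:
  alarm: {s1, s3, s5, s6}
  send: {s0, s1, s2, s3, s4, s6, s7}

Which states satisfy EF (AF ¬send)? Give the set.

{s5}

Sat(¬send) = {s5}
AF ¬send: least fixpoint, start Z0 = {s5}, add states with every successor in Z. Already a fixed point.
Sat(AF ¬send) = {s5}
EF (AF ¬send): least fixpoint, start Z0 = {s5}, add states with some successor in Z. Already a fixed point.
Sat(EF (AF ¬send)) = {s5}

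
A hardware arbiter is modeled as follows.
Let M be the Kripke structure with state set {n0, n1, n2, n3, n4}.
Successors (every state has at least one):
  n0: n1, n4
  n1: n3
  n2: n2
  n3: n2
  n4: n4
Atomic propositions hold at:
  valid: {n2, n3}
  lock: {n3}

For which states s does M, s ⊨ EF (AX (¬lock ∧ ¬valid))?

Sat(¬lock) = {n0, n1, n2, n4}
Sat(¬valid) = {n0, n1, n4}
Sat(¬lock ∧ ¬valid) = {n0, n1, n4}
Sat(AX (¬lock ∧ ¬valid)) = {s : every successor in {n0, n1, n4}} = {n0, n4}
EF (AX (¬lock ∧ ¬valid)): least fixpoint, start Z0 = {n0, n4}, add states with some successor in Z. Already a fixed point.
Sat(EF (AX (¬lock ∧ ¬valid))) = {n0, n4}

{n0, n4}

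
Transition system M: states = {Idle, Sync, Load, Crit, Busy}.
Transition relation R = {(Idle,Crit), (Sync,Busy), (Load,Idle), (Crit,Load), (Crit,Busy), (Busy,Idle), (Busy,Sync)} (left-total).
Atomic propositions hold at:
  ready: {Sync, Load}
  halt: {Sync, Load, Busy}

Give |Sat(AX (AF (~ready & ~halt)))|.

Sat(~ready) = {Idle, Crit, Busy}
Sat(~halt) = {Idle, Crit}
Sat(~ready & ~halt) = {Idle, Crit}
AF (~ready & ~halt): least fixpoint, start Z0 = {Idle, Crit}, add states with every successor in Z. Z1 = {Idle, Load, Crit}; fixed.
Sat(AF (~ready & ~halt)) = {Idle, Load, Crit}
Sat(AX (AF (~ready & ~halt))) = {s : every successor in {Idle, Load, Crit}} = {Idle, Load}
|Sat(AX (AF (~ready & ~halt)))| = |{Idle, Load}| = 2.

2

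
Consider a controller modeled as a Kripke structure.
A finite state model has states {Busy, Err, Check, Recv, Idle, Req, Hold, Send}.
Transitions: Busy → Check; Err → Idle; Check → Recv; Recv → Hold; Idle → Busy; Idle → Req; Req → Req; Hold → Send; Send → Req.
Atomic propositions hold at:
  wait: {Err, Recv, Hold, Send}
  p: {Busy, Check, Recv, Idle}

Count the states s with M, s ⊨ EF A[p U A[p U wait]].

A[p U wait]: least fixpoint, start Z0 = Sat(wait) = {Err, Recv, Hold, Send}, add states in Sat(p) with every successor in Z. Z1 = {Err, Check, Recv, Hold, Send}; Z2 = {Busy, Err, Check, Recv, Hold, Send}; fixed.
Sat(A[p U wait]) = {Busy, Err, Check, Recv, Hold, Send}
A[p U A[p U wait]]: least fixpoint, start Z0 = Sat(A[p U wait]) = {Busy, Err, Check, Recv, Hold, Send}, add states in Sat(p) with every successor in Z. Already a fixed point.
Sat(A[p U A[p U wait]]) = {Busy, Err, Check, Recv, Hold, Send}
EF A[p U A[p U wait]]: least fixpoint, start Z0 = {Busy, Err, Check, Recv, Hold, Send}, add states with some successor in Z. Z1 = {Busy, Err, Check, Recv, Idle, Hold, Send}; fixed.
Sat(EF A[p U A[p U wait]]) = {Busy, Err, Check, Recv, Idle, Hold, Send}
|Sat(EF A[p U A[p U wait]])| = |{Busy, Err, Check, Recv, Idle, Hold, Send}| = 7.

7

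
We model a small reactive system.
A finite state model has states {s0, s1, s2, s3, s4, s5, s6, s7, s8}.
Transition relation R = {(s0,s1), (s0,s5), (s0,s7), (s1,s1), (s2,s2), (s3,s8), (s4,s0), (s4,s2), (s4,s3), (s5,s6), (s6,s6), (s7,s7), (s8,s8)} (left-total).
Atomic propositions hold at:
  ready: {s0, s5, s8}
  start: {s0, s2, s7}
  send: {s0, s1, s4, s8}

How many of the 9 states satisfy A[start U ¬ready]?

Sat(¬ready) = {s1, s2, s3, s4, s6, s7}
A[start U ¬ready]: least fixpoint, start Z0 = Sat(¬ready) = {s1, s2, s3, s4, s6, s7}, add states in Sat(start) with every successor in Z. Already a fixed point.
Sat(A[start U ¬ready]) = {s1, s2, s3, s4, s6, s7}
|Sat(A[start U ¬ready])| = |{s1, s2, s3, s4, s6, s7}| = 6.

6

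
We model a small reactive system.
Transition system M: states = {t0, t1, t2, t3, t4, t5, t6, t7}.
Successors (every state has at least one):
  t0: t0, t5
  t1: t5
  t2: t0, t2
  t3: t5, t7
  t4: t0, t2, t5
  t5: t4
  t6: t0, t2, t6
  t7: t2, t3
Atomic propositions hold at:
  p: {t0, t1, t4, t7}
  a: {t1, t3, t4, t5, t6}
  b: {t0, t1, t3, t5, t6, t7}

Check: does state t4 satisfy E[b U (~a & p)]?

Sat(~a) = {t0, t2, t7}
Sat(~a & p) = {t0, t7}
E[b U (~a & p)]: least fixpoint, start Z0 = Sat((~a & p)) = {t0, t7}, add states in Sat(b) with some successor in Z. Z1 = {t0, t3, t6, t7}; fixed.
Sat(E[b U (~a & p)]) = {t0, t3, t6, t7}
t4 ∉ Sat(E[b U (~a & p)]) = {t0, t3, t6, t7}, so the formula does not hold at t4.

No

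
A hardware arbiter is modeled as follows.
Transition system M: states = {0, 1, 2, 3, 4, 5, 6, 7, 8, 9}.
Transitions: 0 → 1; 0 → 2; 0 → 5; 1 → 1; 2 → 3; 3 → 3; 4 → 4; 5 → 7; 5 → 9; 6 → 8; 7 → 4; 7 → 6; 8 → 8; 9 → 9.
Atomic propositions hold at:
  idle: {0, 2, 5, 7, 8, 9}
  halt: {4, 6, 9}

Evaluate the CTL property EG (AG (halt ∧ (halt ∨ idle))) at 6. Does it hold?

Sat(halt ∨ idle) = {0, 2, 4, 5, 6, 7, 8, 9}
Sat(halt ∧ (halt ∨ idle)) = {4, 6, 9}
AG (halt ∧ (halt ∨ idle)): greatest fixpoint, start Z0 = {4, 6, 9}, keep only states in Sat with every successor in Z. Z1 = {4, 9}; fixed.
Sat(AG (halt ∧ (halt ∨ idle))) = {4, 9}
EG (AG (halt ∧ (halt ∨ idle))): greatest fixpoint, start Z0 = {4, 9}, keep only states in Sat with some successor in Z. Already a fixed point.
Sat(EG (AG (halt ∧ (halt ∨ idle)))) = {4, 9}
6 ∉ Sat(EG (AG (halt ∧ (halt ∨ idle)))) = {4, 9}, so the formula does not hold at 6.

No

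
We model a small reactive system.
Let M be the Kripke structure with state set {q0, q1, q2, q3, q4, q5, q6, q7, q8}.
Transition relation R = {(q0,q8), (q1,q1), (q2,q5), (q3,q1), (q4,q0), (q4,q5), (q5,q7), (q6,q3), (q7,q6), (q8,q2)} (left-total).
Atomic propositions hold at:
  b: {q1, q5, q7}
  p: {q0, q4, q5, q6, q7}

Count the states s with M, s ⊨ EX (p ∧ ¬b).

Sat(¬b) = {q0, q2, q3, q4, q6, q8}
Sat(p ∧ ¬b) = {q0, q4, q6}
Sat(EX (p ∧ ¬b)) = {s : some successor in {q0, q4, q6}} = {q4, q7}
|Sat(EX (p ∧ ¬b))| = |{q4, q7}| = 2.

2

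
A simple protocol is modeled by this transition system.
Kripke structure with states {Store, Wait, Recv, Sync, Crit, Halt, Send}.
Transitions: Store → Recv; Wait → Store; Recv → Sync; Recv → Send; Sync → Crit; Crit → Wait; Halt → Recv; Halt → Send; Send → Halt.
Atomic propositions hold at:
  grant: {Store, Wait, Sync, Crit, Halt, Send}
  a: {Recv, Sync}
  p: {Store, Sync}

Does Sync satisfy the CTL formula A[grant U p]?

Yes

A[grant U p]: least fixpoint, start Z0 = Sat(p) = {Store, Sync}, add states in Sat(grant) with every successor in Z. Z1 = {Store, Wait, Sync}; Z2 = {Store, Wait, Sync, Crit}; fixed.
Sat(A[grant U p]) = {Store, Wait, Sync, Crit}
Sync ∈ Sat(A[grant U p]) = {Store, Wait, Sync, Crit}, so the formula holds at Sync.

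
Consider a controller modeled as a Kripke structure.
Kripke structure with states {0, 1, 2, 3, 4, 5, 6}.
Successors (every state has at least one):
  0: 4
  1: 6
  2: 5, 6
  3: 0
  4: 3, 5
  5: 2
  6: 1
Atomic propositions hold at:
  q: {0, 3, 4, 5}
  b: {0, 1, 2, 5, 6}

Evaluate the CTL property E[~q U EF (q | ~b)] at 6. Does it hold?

No

Sat(~q) = {1, 2, 6}
Sat(~b) = {3, 4}
Sat(q | ~b) = {0, 3, 4, 5}
EF (q | ~b): least fixpoint, start Z0 = {0, 3, 4, 5}, add states with some successor in Z. Z1 = {0, 2, 3, 4, 5}; fixed.
Sat(EF (q | ~b)) = {0, 2, 3, 4, 5}
E[~q U EF (q | ~b)]: least fixpoint, start Z0 = Sat(EF (q | ~b)) = {0, 2, 3, 4, 5}, add states in Sat(~q) with some successor in Z. Already a fixed point.
Sat(E[~q U EF (q | ~b)]) = {0, 2, 3, 4, 5}
6 ∉ Sat(E[~q U EF (q | ~b)]) = {0, 2, 3, 4, 5}, so the formula does not hold at 6.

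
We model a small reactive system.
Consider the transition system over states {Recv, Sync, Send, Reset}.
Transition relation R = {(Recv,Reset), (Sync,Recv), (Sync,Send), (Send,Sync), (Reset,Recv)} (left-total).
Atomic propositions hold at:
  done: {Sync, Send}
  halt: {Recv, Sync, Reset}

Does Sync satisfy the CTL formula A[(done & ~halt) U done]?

Sat(~halt) = {Send}
Sat(done & ~halt) = {Send}
A[(done & ~halt) U done]: least fixpoint, start Z0 = Sat(done) = {Sync, Send}, add states in Sat(done & ~halt) with every successor in Z. Already a fixed point.
Sat(A[(done & ~halt) U done]) = {Sync, Send}
Sync ∈ Sat(A[(done & ~halt) U done]) = {Sync, Send}, so the formula holds at Sync.

Yes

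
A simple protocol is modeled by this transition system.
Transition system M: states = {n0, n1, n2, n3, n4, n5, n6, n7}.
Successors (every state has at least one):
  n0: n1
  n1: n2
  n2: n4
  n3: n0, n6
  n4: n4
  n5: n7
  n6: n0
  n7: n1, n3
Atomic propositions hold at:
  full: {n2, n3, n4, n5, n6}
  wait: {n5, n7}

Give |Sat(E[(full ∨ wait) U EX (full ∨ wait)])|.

Sat(full ∨ wait) = {n2, n3, n4, n5, n6, n7}
Sat(EX (full ∨ wait)) = {s : some successor in {n2, n3, n4, n5, n6, n7}} = {n1, n2, n3, n4, n5, n7}
E[(full ∨ wait) U EX (full ∨ wait)]: least fixpoint, start Z0 = Sat(EX (full ∨ wait)) = {n1, n2, n3, n4, n5, n7}, add states in Sat(full ∨ wait) with some successor in Z. Already a fixed point.
Sat(E[(full ∨ wait) U EX (full ∨ wait)]) = {n1, n2, n3, n4, n5, n7}
|Sat(E[(full ∨ wait) U EX (full ∨ wait)])| = |{n1, n2, n3, n4, n5, n7}| = 6.

6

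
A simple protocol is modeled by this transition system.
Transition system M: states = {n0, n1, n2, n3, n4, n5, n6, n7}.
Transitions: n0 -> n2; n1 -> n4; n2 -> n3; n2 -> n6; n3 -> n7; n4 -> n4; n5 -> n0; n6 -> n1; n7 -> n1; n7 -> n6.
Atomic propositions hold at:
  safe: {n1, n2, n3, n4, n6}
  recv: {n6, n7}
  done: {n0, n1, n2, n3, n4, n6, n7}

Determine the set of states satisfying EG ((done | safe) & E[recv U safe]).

{n1, n2, n3, n4, n6, n7}

Sat(done | safe) = {n0, n1, n2, n3, n4, n6, n7}
E[recv U safe]: least fixpoint, start Z0 = Sat(safe) = {n1, n2, n3, n4, n6}, add states in Sat(recv) with some successor in Z. Z1 = {n1, n2, n3, n4, n6, n7}; fixed.
Sat(E[recv U safe]) = {n1, n2, n3, n4, n6, n7}
Sat((done | safe) & E[recv U safe]) = {n1, n2, n3, n4, n6, n7}
EG ((done | safe) & E[recv U safe]): greatest fixpoint, start Z0 = {n1, n2, n3, n4, n6, n7}, keep only states in Sat with some successor in Z. Already a fixed point.
Sat(EG ((done | safe) & E[recv U safe])) = {n1, n2, n3, n4, n6, n7}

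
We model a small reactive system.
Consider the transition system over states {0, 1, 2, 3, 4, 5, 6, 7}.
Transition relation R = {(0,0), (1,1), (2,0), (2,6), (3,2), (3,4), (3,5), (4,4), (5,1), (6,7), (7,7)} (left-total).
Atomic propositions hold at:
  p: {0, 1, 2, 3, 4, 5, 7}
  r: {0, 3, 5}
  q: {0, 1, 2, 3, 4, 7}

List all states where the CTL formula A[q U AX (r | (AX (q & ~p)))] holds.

{0}

Sat(~p) = {6}
Sat(q & ~p) = ∅
Sat(AX (q & ~p)) = {s : every successor in ∅} = ∅
Sat(r | (AX (q & ~p))) = {0, 3, 5}
Sat(AX (r | (AX (q & ~p)))) = {s : every successor in {0, 3, 5}} = {0}
A[q U AX (r | (AX (q & ~p)))]: least fixpoint, start Z0 = Sat(AX (r | (AX (q & ~p)))) = {0}, add states in Sat(q) with every successor in Z. Already a fixed point.
Sat(A[q U AX (r | (AX (q & ~p)))]) = {0}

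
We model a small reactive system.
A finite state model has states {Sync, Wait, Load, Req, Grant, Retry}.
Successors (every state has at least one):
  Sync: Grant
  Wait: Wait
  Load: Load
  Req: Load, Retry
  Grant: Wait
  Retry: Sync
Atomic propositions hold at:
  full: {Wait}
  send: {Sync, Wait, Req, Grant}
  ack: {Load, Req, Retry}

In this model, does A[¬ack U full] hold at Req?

No

Sat(¬ack) = {Sync, Wait, Grant}
A[¬ack U full]: least fixpoint, start Z0 = Sat(full) = {Wait}, add states in Sat(¬ack) with every successor in Z. Z1 = {Wait, Grant}; Z2 = {Sync, Wait, Grant}; fixed.
Sat(A[¬ack U full]) = {Sync, Wait, Grant}
Req ∉ Sat(A[¬ack U full]) = {Sync, Wait, Grant}, so the formula does not hold at Req.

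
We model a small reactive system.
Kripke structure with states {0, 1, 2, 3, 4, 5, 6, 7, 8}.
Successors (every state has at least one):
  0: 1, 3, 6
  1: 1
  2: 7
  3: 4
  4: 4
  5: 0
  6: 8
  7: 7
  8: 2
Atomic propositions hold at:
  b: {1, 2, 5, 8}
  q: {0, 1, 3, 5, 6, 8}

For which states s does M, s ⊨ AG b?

{1}

AG b: greatest fixpoint, start Z0 = {1, 2, 5, 8}, keep only states in Sat with every successor in Z. Z1 = {1, 8}; Z2 = {1}; fixed.
Sat(AG b) = {1}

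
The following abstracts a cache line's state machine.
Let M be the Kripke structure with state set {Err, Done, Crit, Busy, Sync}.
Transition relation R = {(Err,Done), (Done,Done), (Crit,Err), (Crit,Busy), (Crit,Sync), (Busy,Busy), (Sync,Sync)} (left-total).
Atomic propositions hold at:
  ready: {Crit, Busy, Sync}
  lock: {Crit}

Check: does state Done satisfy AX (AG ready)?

No

AG ready: greatest fixpoint, start Z0 = {Crit, Busy, Sync}, keep only states in Sat with every successor in Z. Z1 = {Busy, Sync}; fixed.
Sat(AG ready) = {Busy, Sync}
Sat(AX (AG ready)) = {s : every successor in {Busy, Sync}} = {Busy, Sync}
Done ∉ Sat(AX (AG ready)) = {Busy, Sync}, so the formula does not hold at Done.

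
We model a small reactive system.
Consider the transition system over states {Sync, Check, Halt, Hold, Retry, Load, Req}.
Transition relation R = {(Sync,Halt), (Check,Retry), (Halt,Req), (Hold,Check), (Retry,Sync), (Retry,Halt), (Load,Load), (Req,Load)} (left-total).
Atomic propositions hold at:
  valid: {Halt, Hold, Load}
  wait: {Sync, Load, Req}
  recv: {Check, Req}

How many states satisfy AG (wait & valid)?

1

Sat(wait & valid) = {Load}
AG (wait & valid): greatest fixpoint, start Z0 = {Load}, keep only states in Sat with every successor in Z. Already a fixed point.
Sat(AG (wait & valid)) = {Load}
|Sat(AG (wait & valid))| = |{Load}| = 1.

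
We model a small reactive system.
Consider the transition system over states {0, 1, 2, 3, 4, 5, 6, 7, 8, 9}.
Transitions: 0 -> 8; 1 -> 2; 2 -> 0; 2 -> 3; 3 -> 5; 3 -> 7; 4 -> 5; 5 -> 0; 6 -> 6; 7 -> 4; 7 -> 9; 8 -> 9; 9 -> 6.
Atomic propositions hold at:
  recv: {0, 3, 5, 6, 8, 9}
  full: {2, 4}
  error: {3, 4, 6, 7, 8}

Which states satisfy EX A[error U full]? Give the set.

A[error U full]: least fixpoint, start Z0 = Sat(full) = {2, 4}, add states in Sat(error) with every successor in Z. Already a fixed point.
Sat(A[error U full]) = {2, 4}
Sat(EX A[error U full]) = {s : some successor in {2, 4}} = {1, 7}

{1, 7}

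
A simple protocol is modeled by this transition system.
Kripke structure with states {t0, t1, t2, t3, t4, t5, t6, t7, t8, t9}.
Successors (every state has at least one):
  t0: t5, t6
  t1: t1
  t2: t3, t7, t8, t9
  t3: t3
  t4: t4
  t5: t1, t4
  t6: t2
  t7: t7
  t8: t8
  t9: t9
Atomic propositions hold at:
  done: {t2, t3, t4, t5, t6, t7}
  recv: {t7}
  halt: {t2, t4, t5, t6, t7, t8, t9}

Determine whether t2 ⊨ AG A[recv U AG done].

No

AG done: greatest fixpoint, start Z0 = {t2, t3, t4, t5, t6, t7}, keep only states in Sat with every successor in Z. Z1 = {t3, t4, t6, t7}; Z2 = {t3, t4, t7}; fixed.
Sat(AG done) = {t3, t4, t7}
A[recv U AG done]: least fixpoint, start Z0 = Sat(AG done) = {t3, t4, t7}, add states in Sat(recv) with every successor in Z. Already a fixed point.
Sat(A[recv U AG done]) = {t3, t4, t7}
AG A[recv U AG done]: greatest fixpoint, start Z0 = {t3, t4, t7}, keep only states in Sat with every successor in Z. Already a fixed point.
Sat(AG A[recv U AG done]) = {t3, t4, t7}
t2 ∉ Sat(AG A[recv U AG done]) = {t3, t4, t7}, so the formula does not hold at t2.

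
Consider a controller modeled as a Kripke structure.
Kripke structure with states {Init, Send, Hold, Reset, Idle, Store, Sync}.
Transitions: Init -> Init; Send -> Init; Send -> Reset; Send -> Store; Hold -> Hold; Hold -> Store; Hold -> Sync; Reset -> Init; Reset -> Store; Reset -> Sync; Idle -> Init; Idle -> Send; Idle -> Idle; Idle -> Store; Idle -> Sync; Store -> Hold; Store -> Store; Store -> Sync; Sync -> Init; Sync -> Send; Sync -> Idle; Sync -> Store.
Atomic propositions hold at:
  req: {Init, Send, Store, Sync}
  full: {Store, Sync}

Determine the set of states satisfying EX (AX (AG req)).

{Init, Send, Reset, Idle, Sync}

AG req: greatest fixpoint, start Z0 = {Init, Send, Store, Sync}, keep only states in Sat with every successor in Z. Z1 = {Init}; fixed.
Sat(AG req) = {Init}
Sat(AX (AG req)) = {s : every successor in {Init}} = {Init}
Sat(EX (AX (AG req))) = {s : some successor in {Init}} = {Init, Send, Reset, Idle, Sync}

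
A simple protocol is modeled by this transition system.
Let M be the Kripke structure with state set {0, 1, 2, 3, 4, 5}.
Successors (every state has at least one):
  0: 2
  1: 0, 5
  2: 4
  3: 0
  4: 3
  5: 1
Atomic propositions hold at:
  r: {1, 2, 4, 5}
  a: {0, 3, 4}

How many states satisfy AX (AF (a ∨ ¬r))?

4

Sat(¬r) = {0, 3}
Sat(a ∨ ¬r) = {0, 3, 4}
AF (a ∨ ¬r): least fixpoint, start Z0 = {0, 3, 4}, add states with every successor in Z. Z1 = {0, 2, 3, 4}; fixed.
Sat(AF (a ∨ ¬r)) = {0, 2, 3, 4}
Sat(AX (AF (a ∨ ¬r))) = {s : every successor in {0, 2, 3, 4}} = {0, 2, 3, 4}
|Sat(AX (AF (a ∨ ¬r)))| = |{0, 2, 3, 4}| = 4.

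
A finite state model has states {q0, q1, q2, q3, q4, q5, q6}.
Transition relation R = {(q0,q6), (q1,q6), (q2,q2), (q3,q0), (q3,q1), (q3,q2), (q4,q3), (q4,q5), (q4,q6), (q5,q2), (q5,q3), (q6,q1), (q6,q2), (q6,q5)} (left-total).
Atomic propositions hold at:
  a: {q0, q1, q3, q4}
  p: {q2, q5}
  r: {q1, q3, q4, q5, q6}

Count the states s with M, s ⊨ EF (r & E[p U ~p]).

Sat(~p) = {q0, q1, q3, q4, q6}
E[p U ~p]: least fixpoint, start Z0 = Sat(~p) = {q0, q1, q3, q4, q6}, add states in Sat(p) with some successor in Z. Z1 = {q0, q1, q3, q4, q5, q6}; fixed.
Sat(E[p U ~p]) = {q0, q1, q3, q4, q5, q6}
Sat(r & E[p U ~p]) = {q1, q3, q4, q5, q6}
EF (r & E[p U ~p]): least fixpoint, start Z0 = {q1, q3, q4, q5, q6}, add states with some successor in Z. Z1 = {q0, q1, q3, q4, q5, q6}; fixed.
Sat(EF (r & E[p U ~p])) = {q0, q1, q3, q4, q5, q6}
|Sat(EF (r & E[p U ~p]))| = |{q0, q1, q3, q4, q5, q6}| = 6.

6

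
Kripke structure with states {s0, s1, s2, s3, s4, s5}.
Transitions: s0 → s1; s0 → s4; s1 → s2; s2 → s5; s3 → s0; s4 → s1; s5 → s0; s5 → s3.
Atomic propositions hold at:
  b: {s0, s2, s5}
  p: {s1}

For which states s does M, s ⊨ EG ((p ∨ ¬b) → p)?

{s0, s1, s2, s5}

Sat(¬b) = {s1, s3, s4}
Sat(p ∨ ¬b) = {s1, s3, s4}
Sat((p ∨ ¬b) → p) = {s0, s1, s2, s5}
EG ((p ∨ ¬b) → p): greatest fixpoint, start Z0 = {s0, s1, s2, s5}, keep only states in Sat with some successor in Z. Already a fixed point.
Sat(EG ((p ∨ ¬b) → p)) = {s0, s1, s2, s5}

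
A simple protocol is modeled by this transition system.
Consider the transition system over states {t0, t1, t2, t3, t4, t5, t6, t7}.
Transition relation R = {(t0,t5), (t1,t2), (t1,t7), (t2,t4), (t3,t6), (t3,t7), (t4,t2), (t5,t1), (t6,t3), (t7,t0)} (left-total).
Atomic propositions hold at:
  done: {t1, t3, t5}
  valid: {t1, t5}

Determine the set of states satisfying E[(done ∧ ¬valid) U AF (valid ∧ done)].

{t0, t1, t3, t5, t7}

Sat(¬valid) = {t0, t2, t3, t4, t6, t7}
Sat(done ∧ ¬valid) = {t3}
Sat(valid ∧ done) = {t1, t5}
AF (valid ∧ done): least fixpoint, start Z0 = {t1, t5}, add states with every successor in Z. Z1 = {t0, t1, t5}; Z2 = {t0, t1, t5, t7}; fixed.
Sat(AF (valid ∧ done)) = {t0, t1, t5, t7}
E[(done ∧ ¬valid) U AF (valid ∧ done)]: least fixpoint, start Z0 = Sat(AF (valid ∧ done)) = {t0, t1, t5, t7}, add states in Sat(done ∧ ¬valid) with some successor in Z. Z1 = {t0, t1, t3, t5, t7}; fixed.
Sat(E[(done ∧ ¬valid) U AF (valid ∧ done)]) = {t0, t1, t3, t5, t7}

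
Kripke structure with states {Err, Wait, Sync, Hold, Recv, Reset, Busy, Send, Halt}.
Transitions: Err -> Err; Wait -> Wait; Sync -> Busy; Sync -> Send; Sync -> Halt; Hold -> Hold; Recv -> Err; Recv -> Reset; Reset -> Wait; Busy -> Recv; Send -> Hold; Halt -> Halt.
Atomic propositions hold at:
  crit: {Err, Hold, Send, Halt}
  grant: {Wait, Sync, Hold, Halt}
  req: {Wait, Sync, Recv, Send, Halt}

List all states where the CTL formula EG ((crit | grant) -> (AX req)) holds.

Sat(crit | grant) = {Err, Wait, Sync, Hold, Send, Halt}
Sat(AX req) = {s : every successor in {Wait, Sync, Recv, Send, Halt}} = {Wait, Reset, Busy, Halt}
Sat((crit | grant) -> (AX req)) = {Wait, Recv, Reset, Busy, Halt}
EG ((crit | grant) -> (AX req)): greatest fixpoint, start Z0 = {Wait, Recv, Reset, Busy, Halt}, keep only states in Sat with some successor in Z. Already a fixed point.
Sat(EG ((crit | grant) -> (AX req))) = {Wait, Recv, Reset, Busy, Halt}

{Wait, Recv, Reset, Busy, Halt}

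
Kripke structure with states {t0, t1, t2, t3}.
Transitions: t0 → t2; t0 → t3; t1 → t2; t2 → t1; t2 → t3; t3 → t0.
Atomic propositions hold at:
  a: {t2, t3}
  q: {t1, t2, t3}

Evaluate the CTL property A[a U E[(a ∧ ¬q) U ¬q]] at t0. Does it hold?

Sat(¬q) = {t0}
Sat(a ∧ ¬q) = ∅
E[(a ∧ ¬q) U ¬q]: least fixpoint, start Z0 = Sat(¬q) = {t0}, add states in Sat(a ∧ ¬q) with some successor in Z. Already a fixed point.
Sat(E[(a ∧ ¬q) U ¬q]) = {t0}
A[a U E[(a ∧ ¬q) U ¬q]]: least fixpoint, start Z0 = Sat(E[(a ∧ ¬q) U ¬q]) = {t0}, add states in Sat(a) with every successor in Z. Z1 = {t0, t3}; fixed.
Sat(A[a U E[(a ∧ ¬q) U ¬q]]) = {t0, t3}
t0 ∈ Sat(A[a U E[(a ∧ ¬q) U ¬q]]) = {t0, t3}, so the formula holds at t0.

Yes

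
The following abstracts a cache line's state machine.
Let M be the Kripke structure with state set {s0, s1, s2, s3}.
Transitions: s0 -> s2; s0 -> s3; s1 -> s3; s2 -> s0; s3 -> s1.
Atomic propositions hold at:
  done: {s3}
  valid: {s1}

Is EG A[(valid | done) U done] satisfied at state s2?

Sat(valid | done) = {s1, s3}
A[(valid | done) U done]: least fixpoint, start Z0 = Sat(done) = {s3}, add states in Sat(valid | done) with every successor in Z. Z1 = {s1, s3}; fixed.
Sat(A[(valid | done) U done]) = {s1, s3}
EG A[(valid | done) U done]: greatest fixpoint, start Z0 = {s1, s3}, keep only states in Sat with some successor in Z. Already a fixed point.
Sat(EG A[(valid | done) U done]) = {s1, s3}
s2 ∉ Sat(EG A[(valid | done) U done]) = {s1, s3}, so the formula does not hold at s2.

No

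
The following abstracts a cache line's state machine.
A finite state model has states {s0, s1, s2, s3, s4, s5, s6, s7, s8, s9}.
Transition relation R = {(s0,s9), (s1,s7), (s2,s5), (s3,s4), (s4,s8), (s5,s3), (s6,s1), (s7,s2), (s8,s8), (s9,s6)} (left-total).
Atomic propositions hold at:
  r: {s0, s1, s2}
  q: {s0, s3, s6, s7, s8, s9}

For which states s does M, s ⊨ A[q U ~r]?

{s0, s3, s4, s5, s6, s7, s8, s9}

Sat(~r) = {s3, s4, s5, s6, s7, s8, s9}
A[q U ~r]: least fixpoint, start Z0 = Sat(~r) = {s3, s4, s5, s6, s7, s8, s9}, add states in Sat(q) with every successor in Z. Z1 = {s0, s3, s4, s5, s6, s7, s8, s9}; fixed.
Sat(A[q U ~r]) = {s0, s3, s4, s5, s6, s7, s8, s9}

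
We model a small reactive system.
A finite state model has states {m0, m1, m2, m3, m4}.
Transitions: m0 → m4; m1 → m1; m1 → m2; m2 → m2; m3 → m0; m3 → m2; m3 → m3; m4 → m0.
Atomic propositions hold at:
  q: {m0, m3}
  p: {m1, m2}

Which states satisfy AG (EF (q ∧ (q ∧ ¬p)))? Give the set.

Sat(¬p) = {m0, m3, m4}
Sat(q ∧ ¬p) = {m0, m3}
Sat(q ∧ (q ∧ ¬p)) = {m0, m3}
EF (q ∧ (q ∧ ¬p)): least fixpoint, start Z0 = {m0, m3}, add states with some successor in Z. Z1 = {m0, m3, m4}; fixed.
Sat(EF (q ∧ (q ∧ ¬p))) = {m0, m3, m4}
AG (EF (q ∧ (q ∧ ¬p))): greatest fixpoint, start Z0 = {m0, m3, m4}, keep only states in Sat with every successor in Z. Z1 = {m0, m4}; fixed.
Sat(AG (EF (q ∧ (q ∧ ¬p)))) = {m0, m4}

{m0, m4}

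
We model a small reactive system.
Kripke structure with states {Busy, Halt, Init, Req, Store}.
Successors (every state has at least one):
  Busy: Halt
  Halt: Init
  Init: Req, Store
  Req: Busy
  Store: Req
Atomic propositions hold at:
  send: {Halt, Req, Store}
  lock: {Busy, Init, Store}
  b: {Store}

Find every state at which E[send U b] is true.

{Store}

E[send U b]: least fixpoint, start Z0 = Sat(b) = {Store}, add states in Sat(send) with some successor in Z. Already a fixed point.
Sat(E[send U b]) = {Store}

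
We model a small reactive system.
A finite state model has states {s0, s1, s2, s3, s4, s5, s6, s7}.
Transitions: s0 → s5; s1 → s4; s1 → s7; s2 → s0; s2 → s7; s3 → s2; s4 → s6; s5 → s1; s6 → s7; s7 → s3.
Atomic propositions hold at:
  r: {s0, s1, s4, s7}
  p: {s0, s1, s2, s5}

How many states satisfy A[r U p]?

A[r U p]: least fixpoint, start Z0 = Sat(p) = {s0, s1, s2, s5}, add states in Sat(r) with every successor in Z. Already a fixed point.
Sat(A[r U p]) = {s0, s1, s2, s5}
|Sat(A[r U p])| = |{s0, s1, s2, s5}| = 4.

4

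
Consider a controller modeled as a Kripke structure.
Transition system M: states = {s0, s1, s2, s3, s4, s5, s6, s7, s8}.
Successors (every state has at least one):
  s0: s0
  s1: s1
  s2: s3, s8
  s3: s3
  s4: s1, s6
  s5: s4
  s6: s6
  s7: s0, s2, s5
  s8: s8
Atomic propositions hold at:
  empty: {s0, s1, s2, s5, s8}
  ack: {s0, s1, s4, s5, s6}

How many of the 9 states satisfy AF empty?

AF empty: least fixpoint, start Z0 = {s0, s1, s2, s5, s8}, add states with every successor in Z. Z1 = {s0, s1, s2, s5, s7, s8}; fixed.
Sat(AF empty) = {s0, s1, s2, s5, s7, s8}
|Sat(AF empty)| = |{s0, s1, s2, s5, s7, s8}| = 6.

6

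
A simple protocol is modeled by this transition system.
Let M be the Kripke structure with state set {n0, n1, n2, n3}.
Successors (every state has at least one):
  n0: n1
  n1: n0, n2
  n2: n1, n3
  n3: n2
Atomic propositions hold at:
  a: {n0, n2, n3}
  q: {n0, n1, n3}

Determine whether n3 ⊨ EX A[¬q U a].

Sat(¬q) = {n2}
A[¬q U a]: least fixpoint, start Z0 = Sat(a) = {n0, n2, n3}, add states in Sat(¬q) with every successor in Z. Already a fixed point.
Sat(A[¬q U a]) = {n0, n2, n3}
Sat(EX A[¬q U a]) = {s : some successor in {n0, n2, n3}} = {n1, n2, n3}
n3 ∈ Sat(EX A[¬q U a]) = {n1, n2, n3}, so the formula holds at n3.

Yes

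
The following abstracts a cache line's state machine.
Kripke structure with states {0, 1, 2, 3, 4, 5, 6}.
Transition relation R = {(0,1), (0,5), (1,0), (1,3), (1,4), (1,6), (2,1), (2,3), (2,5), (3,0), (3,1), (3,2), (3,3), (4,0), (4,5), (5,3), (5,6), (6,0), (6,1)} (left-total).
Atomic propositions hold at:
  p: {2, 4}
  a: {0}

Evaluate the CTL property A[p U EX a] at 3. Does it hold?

Yes

Sat(EX a) = {s : some successor in {0}} = {1, 3, 4, 6}
A[p U EX a]: least fixpoint, start Z0 = Sat(EX a) = {1, 3, 4, 6}, add states in Sat(p) with every successor in Z. Already a fixed point.
Sat(A[p U EX a]) = {1, 3, 4, 6}
3 ∈ Sat(A[p U EX a]) = {1, 3, 4, 6}, so the formula holds at 3.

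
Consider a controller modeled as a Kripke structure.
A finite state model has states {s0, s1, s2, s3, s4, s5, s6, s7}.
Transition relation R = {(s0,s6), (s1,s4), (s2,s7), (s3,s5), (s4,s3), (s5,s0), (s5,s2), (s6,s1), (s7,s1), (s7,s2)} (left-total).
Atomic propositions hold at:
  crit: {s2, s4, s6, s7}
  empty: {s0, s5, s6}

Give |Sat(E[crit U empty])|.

3

E[crit U empty]: least fixpoint, start Z0 = Sat(empty) = {s0, s5, s6}, add states in Sat(crit) with some successor in Z. Already a fixed point.
Sat(E[crit U empty]) = {s0, s5, s6}
|Sat(E[crit U empty])| = |{s0, s5, s6}| = 3.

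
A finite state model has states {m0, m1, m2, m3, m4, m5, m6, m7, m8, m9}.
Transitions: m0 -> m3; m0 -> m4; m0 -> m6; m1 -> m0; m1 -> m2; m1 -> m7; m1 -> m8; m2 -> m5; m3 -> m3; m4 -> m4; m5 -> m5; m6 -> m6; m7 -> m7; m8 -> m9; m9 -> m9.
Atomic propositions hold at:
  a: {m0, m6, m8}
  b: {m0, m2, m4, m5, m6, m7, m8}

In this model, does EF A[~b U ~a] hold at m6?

Sat(~b) = {m1, m3, m9}
Sat(~a) = {m1, m2, m3, m4, m5, m7, m9}
A[~b U ~a]: least fixpoint, start Z0 = Sat(~a) = {m1, m2, m3, m4, m5, m7, m9}, add states in Sat(~b) with every successor in Z. Already a fixed point.
Sat(A[~b U ~a]) = {m1, m2, m3, m4, m5, m7, m9}
EF A[~b U ~a]: least fixpoint, start Z0 = {m1, m2, m3, m4, m5, m7, m9}, add states with some successor in Z. Z1 = {m0, m1, m2, m3, m4, m5, m7, m8, m9}; fixed.
Sat(EF A[~b U ~a]) = {m0, m1, m2, m3, m4, m5, m7, m8, m9}
m6 ∉ Sat(EF A[~b U ~a]) = {m0, m1, m2, m3, m4, m5, m7, m8, m9}, so the formula does not hold at m6.

No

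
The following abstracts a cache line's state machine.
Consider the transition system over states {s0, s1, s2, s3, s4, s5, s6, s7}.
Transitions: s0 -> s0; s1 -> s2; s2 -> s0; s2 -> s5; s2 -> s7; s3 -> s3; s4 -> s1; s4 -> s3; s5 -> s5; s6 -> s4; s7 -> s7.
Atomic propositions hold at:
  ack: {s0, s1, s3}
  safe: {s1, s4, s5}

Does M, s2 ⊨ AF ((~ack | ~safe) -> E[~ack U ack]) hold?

Yes

Sat(~ack) = {s2, s4, s5, s6, s7}
Sat(~safe) = {s0, s2, s3, s6, s7}
Sat(~ack | ~safe) = {s0, s2, s3, s4, s5, s6, s7}
E[~ack U ack]: least fixpoint, start Z0 = Sat(ack) = {s0, s1, s3}, add states in Sat(~ack) with some successor in Z. Z1 = {s0, s1, s2, s3, s4}; Z2 = {s0, s1, s2, s3, s4, s6}; fixed.
Sat(E[~ack U ack]) = {s0, s1, s2, s3, s4, s6}
Sat((~ack | ~safe) -> E[~ack U ack]) = {s0, s1, s2, s3, s4, s6}
AF ((~ack | ~safe) -> E[~ack U ack]): least fixpoint, start Z0 = {s0, s1, s2, s3, s4, s6}, add states with every successor in Z. Already a fixed point.
Sat(AF ((~ack | ~safe) -> E[~ack U ack])) = {s0, s1, s2, s3, s4, s6}
s2 ∈ Sat(AF ((~ack | ~safe) -> E[~ack U ack])) = {s0, s1, s2, s3, s4, s6}, so the formula holds at s2.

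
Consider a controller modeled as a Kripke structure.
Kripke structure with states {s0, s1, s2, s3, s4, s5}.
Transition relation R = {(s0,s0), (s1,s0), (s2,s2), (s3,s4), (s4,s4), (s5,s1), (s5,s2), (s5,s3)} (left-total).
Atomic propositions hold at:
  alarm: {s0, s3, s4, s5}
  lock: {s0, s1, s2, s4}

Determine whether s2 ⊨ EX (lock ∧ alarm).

Sat(lock ∧ alarm) = {s0, s4}
Sat(EX (lock ∧ alarm)) = {s : some successor in {s0, s4}} = {s0, s1, s3, s4}
s2 ∉ Sat(EX (lock ∧ alarm)) = {s0, s1, s3, s4}, so the formula does not hold at s2.

No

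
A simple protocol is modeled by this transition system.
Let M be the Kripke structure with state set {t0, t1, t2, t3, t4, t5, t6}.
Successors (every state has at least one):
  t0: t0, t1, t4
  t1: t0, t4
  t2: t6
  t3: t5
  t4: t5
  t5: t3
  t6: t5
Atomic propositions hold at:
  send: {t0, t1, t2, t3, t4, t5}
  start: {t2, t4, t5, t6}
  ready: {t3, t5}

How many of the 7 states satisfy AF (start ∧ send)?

Sat(start ∧ send) = {t2, t4, t5}
AF (start ∧ send): least fixpoint, start Z0 = {t2, t4, t5}, add states with every successor in Z. Z1 = {t2, t3, t4, t5, t6}; fixed.
Sat(AF (start ∧ send)) = {t2, t3, t4, t5, t6}
|Sat(AF (start ∧ send))| = |{t2, t3, t4, t5, t6}| = 5.

5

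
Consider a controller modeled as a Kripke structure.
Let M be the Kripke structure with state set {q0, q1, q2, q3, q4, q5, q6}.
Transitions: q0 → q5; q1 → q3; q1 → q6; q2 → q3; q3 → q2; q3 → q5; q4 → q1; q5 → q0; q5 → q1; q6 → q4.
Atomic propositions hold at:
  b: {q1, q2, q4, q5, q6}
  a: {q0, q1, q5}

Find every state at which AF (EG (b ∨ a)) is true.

Sat(b ∨ a) = {q0, q1, q2, q4, q5, q6}
EG (b ∨ a): greatest fixpoint, start Z0 = {q0, q1, q2, q4, q5, q6}, keep only states in Sat with some successor in Z. Z1 = {q0, q1, q4, q5, q6}; fixed.
Sat(EG (b ∨ a)) = {q0, q1, q4, q5, q6}
AF (EG (b ∨ a)): least fixpoint, start Z0 = {q0, q1, q4, q5, q6}, add states with every successor in Z. Already a fixed point.
Sat(AF (EG (b ∨ a))) = {q0, q1, q4, q5, q6}

{q0, q1, q4, q5, q6}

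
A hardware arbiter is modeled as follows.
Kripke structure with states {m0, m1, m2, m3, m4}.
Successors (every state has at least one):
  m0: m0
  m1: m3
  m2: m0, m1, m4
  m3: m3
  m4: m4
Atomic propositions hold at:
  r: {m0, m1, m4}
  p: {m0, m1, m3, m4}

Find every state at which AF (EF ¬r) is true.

{m1, m2, m3}

Sat(¬r) = {m2, m3}
EF ¬r: least fixpoint, start Z0 = {m2, m3}, add states with some successor in Z. Z1 = {m1, m2, m3}; fixed.
Sat(EF ¬r) = {m1, m2, m3}
AF (EF ¬r): least fixpoint, start Z0 = {m1, m2, m3}, add states with every successor in Z. Already a fixed point.
Sat(AF (EF ¬r)) = {m1, m2, m3}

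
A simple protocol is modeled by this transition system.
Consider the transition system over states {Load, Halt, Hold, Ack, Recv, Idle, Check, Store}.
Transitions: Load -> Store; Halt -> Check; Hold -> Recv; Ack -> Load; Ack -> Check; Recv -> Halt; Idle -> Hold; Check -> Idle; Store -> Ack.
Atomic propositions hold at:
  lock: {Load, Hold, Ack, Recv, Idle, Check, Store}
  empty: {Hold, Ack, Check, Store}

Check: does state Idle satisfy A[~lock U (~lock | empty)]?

Sat(~lock) = {Halt}
Sat(~lock | empty) = {Halt, Hold, Ack, Check, Store}
A[~lock U (~lock | empty)]: least fixpoint, start Z0 = Sat((~lock | empty)) = {Halt, Hold, Ack, Check, Store}, add states in Sat(~lock) with every successor in Z. Already a fixed point.
Sat(A[~lock U (~lock | empty)]) = {Halt, Hold, Ack, Check, Store}
Idle ∉ Sat(A[~lock U (~lock | empty)]) = {Halt, Hold, Ack, Check, Store}, so the formula does not hold at Idle.

No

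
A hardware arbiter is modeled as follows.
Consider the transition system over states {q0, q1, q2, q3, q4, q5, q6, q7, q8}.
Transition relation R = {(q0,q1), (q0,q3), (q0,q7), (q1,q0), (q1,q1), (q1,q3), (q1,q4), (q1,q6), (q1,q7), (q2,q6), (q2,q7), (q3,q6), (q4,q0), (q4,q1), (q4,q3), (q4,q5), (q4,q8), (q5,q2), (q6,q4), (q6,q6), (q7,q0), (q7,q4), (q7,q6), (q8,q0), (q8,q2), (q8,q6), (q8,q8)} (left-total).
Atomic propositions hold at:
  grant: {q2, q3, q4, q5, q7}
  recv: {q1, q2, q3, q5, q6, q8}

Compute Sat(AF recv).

AF recv: least fixpoint, start Z0 = {q1, q2, q3, q5, q6, q8}, add states with every successor in Z. Already a fixed point.
Sat(AF recv) = {q1, q2, q3, q5, q6, q8}

{q1, q2, q3, q5, q6, q8}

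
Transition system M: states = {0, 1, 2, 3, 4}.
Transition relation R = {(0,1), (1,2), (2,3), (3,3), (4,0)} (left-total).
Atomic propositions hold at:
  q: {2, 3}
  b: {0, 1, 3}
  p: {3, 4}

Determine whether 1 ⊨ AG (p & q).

No

Sat(p & q) = {3}
AG (p & q): greatest fixpoint, start Z0 = {3}, keep only states in Sat with every successor in Z. Already a fixed point.
Sat(AG (p & q)) = {3}
1 ∉ Sat(AG (p & q)) = {3}, so the formula does not hold at 1.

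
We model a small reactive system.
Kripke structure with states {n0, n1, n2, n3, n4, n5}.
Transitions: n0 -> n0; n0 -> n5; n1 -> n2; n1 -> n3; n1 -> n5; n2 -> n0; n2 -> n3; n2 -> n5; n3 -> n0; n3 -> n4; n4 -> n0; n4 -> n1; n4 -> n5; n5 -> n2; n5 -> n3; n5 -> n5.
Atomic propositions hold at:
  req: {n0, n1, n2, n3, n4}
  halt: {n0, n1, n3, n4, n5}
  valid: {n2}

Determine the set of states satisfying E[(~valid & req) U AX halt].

{n0, n1, n2, n3, n4}

Sat(~valid) = {n0, n1, n3, n4, n5}
Sat(~valid & req) = {n0, n1, n3, n4}
Sat(AX halt) = {s : every successor in {n0, n1, n3, n4, n5}} = {n0, n2, n3, n4}
E[(~valid & req) U AX halt]: least fixpoint, start Z0 = Sat(AX halt) = {n0, n2, n3, n4}, add states in Sat(~valid & req) with some successor in Z. Z1 = {n0, n1, n2, n3, n4}; fixed.
Sat(E[(~valid & req) U AX halt]) = {n0, n1, n2, n3, n4}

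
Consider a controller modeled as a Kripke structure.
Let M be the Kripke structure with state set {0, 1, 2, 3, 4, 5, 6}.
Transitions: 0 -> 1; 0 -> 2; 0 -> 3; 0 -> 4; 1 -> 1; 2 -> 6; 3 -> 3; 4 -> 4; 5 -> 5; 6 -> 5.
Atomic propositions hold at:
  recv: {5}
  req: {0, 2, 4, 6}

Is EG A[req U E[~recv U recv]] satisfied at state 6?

Yes

Sat(~recv) = {0, 1, 2, 3, 4, 6}
E[~recv U recv]: least fixpoint, start Z0 = Sat(recv) = {5}, add states in Sat(~recv) with some successor in Z. Z1 = {5, 6}; Z2 = {2, 5, 6}; Z3 = {0, 2, 5, 6}; fixed.
Sat(E[~recv U recv]) = {0, 2, 5, 6}
A[req U E[~recv U recv]]: least fixpoint, start Z0 = Sat(E[~recv U recv]) = {0, 2, 5, 6}, add states in Sat(req) with every successor in Z. Already a fixed point.
Sat(A[req U E[~recv U recv]]) = {0, 2, 5, 6}
EG A[req U E[~recv U recv]]: greatest fixpoint, start Z0 = {0, 2, 5, 6}, keep only states in Sat with some successor in Z. Already a fixed point.
Sat(EG A[req U E[~recv U recv]]) = {0, 2, 5, 6}
6 ∈ Sat(EG A[req U E[~recv U recv]]) = {0, 2, 5, 6}, so the formula holds at 6.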